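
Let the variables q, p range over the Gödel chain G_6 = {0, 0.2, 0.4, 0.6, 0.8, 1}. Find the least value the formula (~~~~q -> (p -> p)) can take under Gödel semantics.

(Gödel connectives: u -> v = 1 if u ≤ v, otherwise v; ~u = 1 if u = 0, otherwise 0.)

1.00

Every assignment gives 1. For instance at q = 0, p = 0:
  ~q: Gödel ¬ of 0 = 1 (operand is 0)
  ~~q: Gödel ¬ of 1 = 0 (operand ≠ 0)
  ~~~q: Gödel ¬ of 0 = 1 (operand is 0)
  ~~~~q: Gödel ¬ of 1 = 0 (operand ≠ 0)
  (p -> p): 0 ≤ 0, so result = 1
  (~~~~q -> (p -> p)): 0 ≤ 1, so result = 1
All 36 assignments give value 1 — the formula is a G_6-tautology.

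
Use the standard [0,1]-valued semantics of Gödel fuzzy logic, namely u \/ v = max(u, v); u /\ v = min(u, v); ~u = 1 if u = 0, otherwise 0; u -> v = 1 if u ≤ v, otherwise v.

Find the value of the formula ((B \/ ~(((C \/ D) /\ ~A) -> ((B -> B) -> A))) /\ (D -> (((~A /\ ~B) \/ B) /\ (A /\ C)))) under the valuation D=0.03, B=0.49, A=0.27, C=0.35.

0.49

(C \/ D) = max(0.35, 0.03) = 0.35
~A: Gödel ¬ of 0.27 = 0 (operand ≠ 0)
((C \/ D) /\ ~A) = min(0.35, 0) = 0
(B -> B): 0.49 ≤ 0.49, so result = 1
((B -> B) -> A): 1 > 0.27, so result = 0.27
(((C \/ D) /\ ~A) -> ((B -> B) -> A)): 0 ≤ 0.27, so result = 1
~(((C \/ D) /\ ~A) -> ((B -> B) -> A)): Gödel ¬ of 1 = 0 (operand ≠ 0)
(B \/ ~(((C \/ D) /\ ~A) -> ((B -> B) -> A))) = max(0.49, 0) = 0.49
~A: Gödel ¬ of 0.27 = 0 (operand ≠ 0)
~B: Gödel ¬ of 0.49 = 0 (operand ≠ 0)
(~A /\ ~B) = min(0, 0) = 0
((~A /\ ~B) \/ B) = max(0, 0.49) = 0.49
(A /\ C) = min(0.27, 0.35) = 0.27
(((~A /\ ~B) \/ B) /\ (A /\ C)) = min(0.49, 0.27) = 0.27
(D -> (((~A /\ ~B) \/ B) /\ (A /\ C))): 0.03 ≤ 0.27, so result = 1
((B \/ ~(((C \/ D) /\ ~A) -> ((B -> B) -> A))) /\ (D -> (((~A /\ ~B) \/ B) /\ (A /\ C)))) = min(0.49, 1) = 0.49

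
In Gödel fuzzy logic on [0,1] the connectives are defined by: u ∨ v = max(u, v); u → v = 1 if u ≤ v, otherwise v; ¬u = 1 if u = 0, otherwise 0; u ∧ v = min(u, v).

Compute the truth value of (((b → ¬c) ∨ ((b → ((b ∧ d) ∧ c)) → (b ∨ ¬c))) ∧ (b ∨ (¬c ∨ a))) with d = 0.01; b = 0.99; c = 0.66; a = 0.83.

¬c: Gödel ¬ of 0.66 = 0 (operand ≠ 0)
(b → ¬c): 0.99 > 0, so result = 0
(b ∧ d) = min(0.99, 0.01) = 0.01
((b ∧ d) ∧ c) = min(0.01, 0.66) = 0.01
(b → ((b ∧ d) ∧ c)): 0.99 > 0.01, so result = 0.01
¬c: Gödel ¬ of 0.66 = 0 (operand ≠ 0)
(b ∨ ¬c) = max(0.99, 0) = 0.99
((b → ((b ∧ d) ∧ c)) → (b ∨ ¬c)): 0.01 ≤ 0.99, so result = 1
((b → ¬c) ∨ ((b → ((b ∧ d) ∧ c)) → (b ∨ ¬c))) = max(0, 1) = 1
¬c: Gödel ¬ of 0.66 = 0 (operand ≠ 0)
(¬c ∨ a) = max(0, 0.83) = 0.83
(b ∨ (¬c ∨ a)) = max(0.99, 0.83) = 0.99
(((b → ¬c) ∨ ((b → ((b ∧ d) ∧ c)) → (b ∨ ¬c))) ∧ (b ∨ (¬c ∨ a))) = min(1, 0.99) = 0.99

0.99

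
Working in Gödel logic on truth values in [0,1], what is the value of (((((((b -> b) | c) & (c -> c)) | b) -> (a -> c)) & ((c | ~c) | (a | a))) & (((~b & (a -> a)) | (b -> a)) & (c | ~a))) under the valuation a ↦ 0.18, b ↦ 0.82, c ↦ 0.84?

0.18

(b -> b): 0.82 ≤ 0.82, so result = 1
((b -> b) | c) = max(1, 0.84) = 1
(c -> c): 0.84 ≤ 0.84, so result = 1
(((b -> b) | c) & (c -> c)) = min(1, 1) = 1
((((b -> b) | c) & (c -> c)) | b) = max(1, 0.82) = 1
(a -> c): 0.18 ≤ 0.84, so result = 1
(((((b -> b) | c) & (c -> c)) | b) -> (a -> c)): 1 ≤ 1, so result = 1
~c: Gödel ¬ of 0.84 = 0 (operand ≠ 0)
(c | ~c) = max(0.84, 0) = 0.84
(a | a) = max(0.18, 0.18) = 0.18
((c | ~c) | (a | a)) = max(0.84, 0.18) = 0.84
((((((b -> b) | c) & (c -> c)) | b) -> (a -> c)) & ((c | ~c) | (a | a))) = min(1, 0.84) = 0.84
~b: Gödel ¬ of 0.82 = 0 (operand ≠ 0)
(a -> a): 0.18 ≤ 0.18, so result = 1
(~b & (a -> a)) = min(0, 1) = 0
(b -> a): 0.82 > 0.18, so result = 0.18
((~b & (a -> a)) | (b -> a)) = max(0, 0.18) = 0.18
~a: Gödel ¬ of 0.18 = 0 (operand ≠ 0)
(c | ~a) = max(0.84, 0) = 0.84
(((~b & (a -> a)) | (b -> a)) & (c | ~a)) = min(0.18, 0.84) = 0.18
(((((((b -> b) | c) & (c -> c)) | b) -> (a -> c)) & ((c | ~c) | (a | a))) & (((~b & (a -> a)) | (b -> a)) & (c | ~a))) = min(0.84, 0.18) = 0.18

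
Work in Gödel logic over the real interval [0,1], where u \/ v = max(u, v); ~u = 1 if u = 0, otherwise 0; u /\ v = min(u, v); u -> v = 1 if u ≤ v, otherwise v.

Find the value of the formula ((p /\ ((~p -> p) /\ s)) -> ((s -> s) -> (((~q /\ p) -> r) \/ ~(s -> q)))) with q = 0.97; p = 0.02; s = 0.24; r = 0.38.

~p: Gödel ¬ of 0.02 = 0 (operand ≠ 0)
(~p -> p): 0 ≤ 0.02, so result = 1
((~p -> p) /\ s) = min(1, 0.24) = 0.24
(p /\ ((~p -> p) /\ s)) = min(0.02, 0.24) = 0.02
(s -> s): 0.24 ≤ 0.24, so result = 1
~q: Gödel ¬ of 0.97 = 0 (operand ≠ 0)
(~q /\ p) = min(0, 0.02) = 0
((~q /\ p) -> r): 0 ≤ 0.38, so result = 1
(s -> q): 0.24 ≤ 0.97, so result = 1
~(s -> q): Gödel ¬ of 1 = 0 (operand ≠ 0)
(((~q /\ p) -> r) \/ ~(s -> q)) = max(1, 0) = 1
((s -> s) -> (((~q /\ p) -> r) \/ ~(s -> q))): 1 ≤ 1, so result = 1
((p /\ ((~p -> p) /\ s)) -> ((s -> s) -> (((~q /\ p) -> r) \/ ~(s -> q)))): 0.02 ≤ 1, so result = 1

1.00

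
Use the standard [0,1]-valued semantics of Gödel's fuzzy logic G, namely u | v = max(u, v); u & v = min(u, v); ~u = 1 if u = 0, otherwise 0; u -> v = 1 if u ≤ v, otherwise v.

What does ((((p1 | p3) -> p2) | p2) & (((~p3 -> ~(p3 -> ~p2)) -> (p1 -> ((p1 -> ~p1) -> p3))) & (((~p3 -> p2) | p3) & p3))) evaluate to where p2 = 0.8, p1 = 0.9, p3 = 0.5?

0.50

(p1 | p3) = max(0.9, 0.5) = 0.9
((p1 | p3) -> p2): 0.9 > 0.8, so result = 0.8
(((p1 | p3) -> p2) | p2) = max(0.8, 0.8) = 0.8
~p3: Gödel ¬ of 0.5 = 0 (operand ≠ 0)
~p2: Gödel ¬ of 0.8 = 0 (operand ≠ 0)
(p3 -> ~p2): 0.5 > 0, so result = 0
~(p3 -> ~p2): Gödel ¬ of 0 = 1 (operand is 0)
(~p3 -> ~(p3 -> ~p2)): 0 ≤ 1, so result = 1
~p1: Gödel ¬ of 0.9 = 0 (operand ≠ 0)
(p1 -> ~p1): 0.9 > 0, so result = 0
((p1 -> ~p1) -> p3): 0 ≤ 0.5, so result = 1
(p1 -> ((p1 -> ~p1) -> p3)): 0.9 ≤ 1, so result = 1
((~p3 -> ~(p3 -> ~p2)) -> (p1 -> ((p1 -> ~p1) -> p3))): 1 ≤ 1, so result = 1
~p3: Gödel ¬ of 0.5 = 0 (operand ≠ 0)
(~p3 -> p2): 0 ≤ 0.8, so result = 1
((~p3 -> p2) | p3) = max(1, 0.5) = 1
(((~p3 -> p2) | p3) & p3) = min(1, 0.5) = 0.5
(((~p3 -> ~(p3 -> ~p2)) -> (p1 -> ((p1 -> ~p1) -> p3))) & (((~p3 -> p2) | p3) & p3)) = min(1, 0.5) = 0.5
((((p1 | p3) -> p2) | p2) & (((~p3 -> ~(p3 -> ~p2)) -> (p1 -> ((p1 -> ~p1) -> p3))) & (((~p3 -> p2) | p3) & p3))) = min(0.8, 0.5) = 0.5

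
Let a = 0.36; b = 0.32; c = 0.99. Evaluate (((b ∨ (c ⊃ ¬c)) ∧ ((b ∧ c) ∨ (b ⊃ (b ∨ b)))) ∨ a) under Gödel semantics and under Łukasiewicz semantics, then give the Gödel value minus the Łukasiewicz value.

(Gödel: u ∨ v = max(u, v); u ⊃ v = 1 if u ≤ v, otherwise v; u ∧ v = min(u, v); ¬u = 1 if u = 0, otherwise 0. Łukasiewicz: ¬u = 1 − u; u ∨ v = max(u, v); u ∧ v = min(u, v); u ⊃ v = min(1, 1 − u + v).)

0.00

Gödel evaluation:
  ¬c: Gödel ¬ of 0.99 = 0 (operand ≠ 0)
  (c ⊃ ¬c): 0.99 > 0, so result = 0
  (b ∨ (c ⊃ ¬c)) = max(0.32, 0) = 0.32
  (b ∧ c) = min(0.32, 0.99) = 0.32
  (b ∨ b) = max(0.32, 0.32) = 0.32
  (b ⊃ (b ∨ b)): 0.32 ≤ 0.32, so result = 1
  ((b ∧ c) ∨ (b ⊃ (b ∨ b))) = max(0.32, 1) = 1
  ((b ∨ (c ⊃ ¬c)) ∧ ((b ∧ c) ∨ (b ⊃ (b ∨ b)))) = min(0.32, 1) = 0.32
  (((b ∨ (c ⊃ ¬c)) ∧ ((b ∧ c) ∨ (b ⊃ (b ∨ b)))) ∨ a) = max(0.32, 0.36) = 0.36
  Gödel value = 0.36
Łukasiewicz evaluation:
  ¬c: Łukasiewicz ¬ gives 1 − 0.99 = 0.01
  (c ⊃ ¬c): min(1, 1 − 0.99 + 0.01) = 0.02
  (b ∨ (c ⊃ ¬c)) = max(0.32, 0.02) = 0.32
  (b ∧ c) = min(0.32, 0.99) = 0.32
  (b ∨ b) = max(0.32, 0.32) = 0.32
  (b ⊃ (b ∨ b)): min(1, 1 − 0.32 + 0.32) = 1
  ((b ∧ c) ∨ (b ⊃ (b ∨ b))) = max(0.32, 1) = 1
  ((b ∨ (c ⊃ ¬c)) ∧ ((b ∧ c) ∨ (b ⊃ (b ∨ b)))) = min(0.32, 1) = 0.32
  (((b ∨ (c ⊃ ¬c)) ∧ ((b ∧ c) ∨ (b ⊃ (b ∨ b)))) ∨ a) = max(0.32, 0.36) = 0.36
  Łukasiewicz value = 0.36
Difference: 0.36 − 0.36 = 0.00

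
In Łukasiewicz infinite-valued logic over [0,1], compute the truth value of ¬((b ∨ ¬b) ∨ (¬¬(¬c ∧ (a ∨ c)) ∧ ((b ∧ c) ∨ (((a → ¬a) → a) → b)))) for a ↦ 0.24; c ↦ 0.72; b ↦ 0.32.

¬b: Łukasiewicz ¬ gives 1 − 0.32 = 0.68
(b ∨ ¬b) = max(0.32, 0.68) = 0.68
¬c: Łukasiewicz ¬ gives 1 − 0.72 = 0.28
(a ∨ c) = max(0.24, 0.72) = 0.72
(¬c ∧ (a ∨ c)) = min(0.28, 0.72) = 0.28
¬(¬c ∧ (a ∨ c)): Łukasiewicz ¬ gives 1 − 0.28 = 0.72
¬¬(¬c ∧ (a ∨ c)): Łukasiewicz ¬ gives 1 − 0.72 = 0.28
(b ∧ c) = min(0.32, 0.72) = 0.32
¬a: Łukasiewicz ¬ gives 1 − 0.24 = 0.76
(a → ¬a): min(1, 1 − 0.24 + 0.76) = 1
((a → ¬a) → a): min(1, 1 − 1 + 0.24) = 0.24
(((a → ¬a) → a) → b): min(1, 1 − 0.24 + 0.32) = 1
((b ∧ c) ∨ (((a → ¬a) → a) → b)) = max(0.32, 1) = 1
(¬¬(¬c ∧ (a ∨ c)) ∧ ((b ∧ c) ∨ (((a → ¬a) → a) → b))) = min(0.28, 1) = 0.28
((b ∨ ¬b) ∨ (¬¬(¬c ∧ (a ∨ c)) ∧ ((b ∧ c) ∨ (((a → ¬a) → a) → b)))) = max(0.68, 0.28) = 0.68
¬((b ∨ ¬b) ∨ (¬¬(¬c ∧ (a ∨ c)) ∧ ((b ∧ c) ∨ (((a → ¬a) → a) → b)))): Łukasiewicz ¬ gives 1 − 0.68 = 0.32

0.32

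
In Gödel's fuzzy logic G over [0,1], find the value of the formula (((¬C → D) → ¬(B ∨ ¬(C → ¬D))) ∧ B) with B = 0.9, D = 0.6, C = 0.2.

0.00

¬C: Gödel ¬ of 0.2 = 0 (operand ≠ 0)
(¬C → D): 0 ≤ 0.6, so result = 1
¬D: Gödel ¬ of 0.6 = 0 (operand ≠ 0)
(C → ¬D): 0.2 > 0, so result = 0
¬(C → ¬D): Gödel ¬ of 0 = 1 (operand is 0)
(B ∨ ¬(C → ¬D)) = max(0.9, 1) = 1
¬(B ∨ ¬(C → ¬D)): Gödel ¬ of 1 = 0 (operand ≠ 0)
((¬C → D) → ¬(B ∨ ¬(C → ¬D))): 1 > 0, so result = 0
(((¬C → D) → ¬(B ∨ ¬(C → ¬D))) ∧ B) = min(0, 0.9) = 0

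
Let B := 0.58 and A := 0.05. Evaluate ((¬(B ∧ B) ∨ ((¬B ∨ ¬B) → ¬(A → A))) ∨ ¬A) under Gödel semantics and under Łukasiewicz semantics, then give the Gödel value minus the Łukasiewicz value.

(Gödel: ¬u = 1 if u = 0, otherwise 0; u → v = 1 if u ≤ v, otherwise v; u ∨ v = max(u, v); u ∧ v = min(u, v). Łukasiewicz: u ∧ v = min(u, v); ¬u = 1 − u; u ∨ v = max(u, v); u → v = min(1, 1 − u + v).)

Gödel evaluation:
  (B ∧ B) = min(0.58, 0.58) = 0.58
  ¬(B ∧ B): Gödel ¬ of 0.58 = 0 (operand ≠ 0)
  ¬B: Gödel ¬ of 0.58 = 0 (operand ≠ 0)
  ¬B: Gödel ¬ of 0.58 = 0 (operand ≠ 0)
  (¬B ∨ ¬B) = max(0, 0) = 0
  (A → A): 0.05 ≤ 0.05, so result = 1
  ¬(A → A): Gödel ¬ of 1 = 0 (operand ≠ 0)
  ((¬B ∨ ¬B) → ¬(A → A)): 0 ≤ 0, so result = 1
  (¬(B ∧ B) ∨ ((¬B ∨ ¬B) → ¬(A → A))) = max(0, 1) = 1
  ¬A: Gödel ¬ of 0.05 = 0 (operand ≠ 0)
  ((¬(B ∧ B) ∨ ((¬B ∨ ¬B) → ¬(A → A))) ∨ ¬A) = max(1, 0) = 1
  Gödel value = 1
Łukasiewicz evaluation:
  (B ∧ B) = min(0.58, 0.58) = 0.58
  ¬(B ∧ B): Łukasiewicz ¬ gives 1 − 0.58 = 0.42
  ¬B: Łukasiewicz ¬ gives 1 − 0.58 = 0.42
  ¬B: Łukasiewicz ¬ gives 1 − 0.58 = 0.42
  (¬B ∨ ¬B) = max(0.42, 0.42) = 0.42
  (A → A): min(1, 1 − 0.05 + 0.05) = 1
  ¬(A → A): Łukasiewicz ¬ gives 1 − 1 = 0
  ((¬B ∨ ¬B) → ¬(A → A)): min(1, 1 − 0.42 + 0) = 0.58
  (¬(B ∧ B) ∨ ((¬B ∨ ¬B) → ¬(A → A))) = max(0.42, 0.58) = 0.58
  ¬A: Łukasiewicz ¬ gives 1 − 0.05 = 0.95
  ((¬(B ∧ B) ∨ ((¬B ∨ ¬B) → ¬(A → A))) ∨ ¬A) = max(0.58, 0.95) = 0.95
  Łukasiewicz value = 0.95
Difference: 1 − 0.95 = 0.05

0.05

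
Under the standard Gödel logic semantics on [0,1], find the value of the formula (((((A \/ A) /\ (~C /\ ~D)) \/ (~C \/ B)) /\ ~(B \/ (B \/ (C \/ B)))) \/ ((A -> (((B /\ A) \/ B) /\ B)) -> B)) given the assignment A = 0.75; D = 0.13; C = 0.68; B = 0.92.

(A \/ A) = max(0.75, 0.75) = 0.75
~C: Gödel ¬ of 0.68 = 0 (operand ≠ 0)
~D: Gödel ¬ of 0.13 = 0 (operand ≠ 0)
(~C /\ ~D) = min(0, 0) = 0
((A \/ A) /\ (~C /\ ~D)) = min(0.75, 0) = 0
~C: Gödel ¬ of 0.68 = 0 (operand ≠ 0)
(~C \/ B) = max(0, 0.92) = 0.92
(((A \/ A) /\ (~C /\ ~D)) \/ (~C \/ B)) = max(0, 0.92) = 0.92
(C \/ B) = max(0.68, 0.92) = 0.92
(B \/ (C \/ B)) = max(0.92, 0.92) = 0.92
(B \/ (B \/ (C \/ B))) = max(0.92, 0.92) = 0.92
~(B \/ (B \/ (C \/ B))): Gödel ¬ of 0.92 = 0 (operand ≠ 0)
((((A \/ A) /\ (~C /\ ~D)) \/ (~C \/ B)) /\ ~(B \/ (B \/ (C \/ B)))) = min(0.92, 0) = 0
(B /\ A) = min(0.92, 0.75) = 0.75
((B /\ A) \/ B) = max(0.75, 0.92) = 0.92
(((B /\ A) \/ B) /\ B) = min(0.92, 0.92) = 0.92
(A -> (((B /\ A) \/ B) /\ B)): 0.75 ≤ 0.92, so result = 1
((A -> (((B /\ A) \/ B) /\ B)) -> B): 1 > 0.92, so result = 0.92
(((((A \/ A) /\ (~C /\ ~D)) \/ (~C \/ B)) /\ ~(B \/ (B \/ (C \/ B)))) \/ ((A -> (((B /\ A) \/ B) /\ B)) -> B)) = max(0, 0.92) = 0.92

0.92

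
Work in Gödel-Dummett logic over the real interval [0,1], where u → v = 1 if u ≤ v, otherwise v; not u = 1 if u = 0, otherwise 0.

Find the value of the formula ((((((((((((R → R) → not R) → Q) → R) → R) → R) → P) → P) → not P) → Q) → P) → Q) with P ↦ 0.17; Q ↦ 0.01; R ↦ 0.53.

(R → R): 0.53 ≤ 0.53, so result = 1
not R: Gödel ¬ of 0.53 = 0 (operand ≠ 0)
((R → R) → not R): 1 > 0, so result = 0
(((R → R) → not R) → Q): 0 ≤ 0.01, so result = 1
((((R → R) → not R) → Q) → R): 1 > 0.53, so result = 0.53
(((((R → R) → not R) → Q) → R) → R): 0.53 ≤ 0.53, so result = 1
((((((R → R) → not R) → Q) → R) → R) → R): 1 > 0.53, so result = 0.53
(((((((R → R) → not R) → Q) → R) → R) → R) → P): 0.53 > 0.17, so result = 0.17
((((((((R → R) → not R) → Q) → R) → R) → R) → P) → P): 0.17 ≤ 0.17, so result = 1
not P: Gödel ¬ of 0.17 = 0 (operand ≠ 0)
(((((((((R → R) → not R) → Q) → R) → R) → R) → P) → P) → not P): 1 > 0, so result = 0
((((((((((R → R) → not R) → Q) → R) → R) → R) → P) → P) → not P) → Q): 0 ≤ 0.01, so result = 1
(((((((((((R → R) → not R) → Q) → R) → R) → R) → P) → P) → not P) → Q) → P): 1 > 0.17, so result = 0.17
((((((((((((R → R) → not R) → Q) → R) → R) → R) → P) → P) → not P) → Q) → P) → Q): 0.17 > 0.01, so result = 0.01

0.01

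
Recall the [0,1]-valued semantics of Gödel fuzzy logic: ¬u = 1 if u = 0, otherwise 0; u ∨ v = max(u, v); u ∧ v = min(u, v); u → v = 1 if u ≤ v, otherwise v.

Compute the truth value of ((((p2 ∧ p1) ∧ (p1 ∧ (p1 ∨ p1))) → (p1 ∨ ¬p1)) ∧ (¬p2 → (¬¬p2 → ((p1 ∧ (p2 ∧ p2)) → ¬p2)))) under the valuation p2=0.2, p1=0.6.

1.00

(p2 ∧ p1) = min(0.2, 0.6) = 0.2
(p1 ∨ p1) = max(0.6, 0.6) = 0.6
(p1 ∧ (p1 ∨ p1)) = min(0.6, 0.6) = 0.6
((p2 ∧ p1) ∧ (p1 ∧ (p1 ∨ p1))) = min(0.2, 0.6) = 0.2
¬p1: Gödel ¬ of 0.6 = 0 (operand ≠ 0)
(p1 ∨ ¬p1) = max(0.6, 0) = 0.6
(((p2 ∧ p1) ∧ (p1 ∧ (p1 ∨ p1))) → (p1 ∨ ¬p1)): 0.2 ≤ 0.6, so result = 1
¬p2: Gödel ¬ of 0.2 = 0 (operand ≠ 0)
¬p2: Gödel ¬ of 0.2 = 0 (operand ≠ 0)
¬¬p2: Gödel ¬ of 0 = 1 (operand is 0)
(p2 ∧ p2) = min(0.2, 0.2) = 0.2
(p1 ∧ (p2 ∧ p2)) = min(0.6, 0.2) = 0.2
¬p2: Gödel ¬ of 0.2 = 0 (operand ≠ 0)
((p1 ∧ (p2 ∧ p2)) → ¬p2): 0.2 > 0, so result = 0
(¬¬p2 → ((p1 ∧ (p2 ∧ p2)) → ¬p2)): 1 > 0, so result = 0
(¬p2 → (¬¬p2 → ((p1 ∧ (p2 ∧ p2)) → ¬p2))): 0 ≤ 0, so result = 1
((((p2 ∧ p1) ∧ (p1 ∧ (p1 ∨ p1))) → (p1 ∨ ¬p1)) ∧ (¬p2 → (¬¬p2 → ((p1 ∧ (p2 ∧ p2)) → ¬p2)))) = min(1, 1) = 1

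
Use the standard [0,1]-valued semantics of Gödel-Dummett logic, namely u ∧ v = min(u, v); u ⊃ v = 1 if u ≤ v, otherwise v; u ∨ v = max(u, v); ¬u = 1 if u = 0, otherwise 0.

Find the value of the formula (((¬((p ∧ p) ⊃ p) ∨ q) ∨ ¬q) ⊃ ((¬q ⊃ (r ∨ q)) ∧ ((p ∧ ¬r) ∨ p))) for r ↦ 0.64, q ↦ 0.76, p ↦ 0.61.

0.61

(p ∧ p) = min(0.61, 0.61) = 0.61
((p ∧ p) ⊃ p): 0.61 ≤ 0.61, so result = 1
¬((p ∧ p) ⊃ p): Gödel ¬ of 1 = 0 (operand ≠ 0)
(¬((p ∧ p) ⊃ p) ∨ q) = max(0, 0.76) = 0.76
¬q: Gödel ¬ of 0.76 = 0 (operand ≠ 0)
((¬((p ∧ p) ⊃ p) ∨ q) ∨ ¬q) = max(0.76, 0) = 0.76
¬q: Gödel ¬ of 0.76 = 0 (operand ≠ 0)
(r ∨ q) = max(0.64, 0.76) = 0.76
(¬q ⊃ (r ∨ q)): 0 ≤ 0.76, so result = 1
¬r: Gödel ¬ of 0.64 = 0 (operand ≠ 0)
(p ∧ ¬r) = min(0.61, 0) = 0
((p ∧ ¬r) ∨ p) = max(0, 0.61) = 0.61
((¬q ⊃ (r ∨ q)) ∧ ((p ∧ ¬r) ∨ p)) = min(1, 0.61) = 0.61
(((¬((p ∧ p) ⊃ p) ∨ q) ∨ ¬q) ⊃ ((¬q ⊃ (r ∨ q)) ∧ ((p ∧ ¬r) ∨ p))): 0.76 > 0.61, so result = 0.61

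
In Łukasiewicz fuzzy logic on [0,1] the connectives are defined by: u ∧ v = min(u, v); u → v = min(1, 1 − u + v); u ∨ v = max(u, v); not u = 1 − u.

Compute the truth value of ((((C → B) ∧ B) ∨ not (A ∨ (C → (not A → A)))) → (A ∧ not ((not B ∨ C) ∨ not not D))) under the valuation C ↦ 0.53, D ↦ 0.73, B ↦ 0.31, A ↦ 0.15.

0.84

(C → B): min(1, 1 − 0.53 + 0.31) = 0.78
((C → B) ∧ B) = min(0.78, 0.31) = 0.31
not A: Łukasiewicz ¬ gives 1 − 0.15 = 0.85
(not A → A): min(1, 1 − 0.85 + 0.15) = 0.3
(C → (not A → A)): min(1, 1 − 0.53 + 0.3) = 0.77
(A ∨ (C → (not A → A))) = max(0.15, 0.77) = 0.77
not (A ∨ (C → (not A → A))): Łukasiewicz ¬ gives 1 − 0.77 = 0.23
(((C → B) ∧ B) ∨ not (A ∨ (C → (not A → A)))) = max(0.31, 0.23) = 0.31
not B: Łukasiewicz ¬ gives 1 − 0.31 = 0.69
(not B ∨ C) = max(0.69, 0.53) = 0.69
not D: Łukasiewicz ¬ gives 1 − 0.73 = 0.27
not not D: Łukasiewicz ¬ gives 1 − 0.27 = 0.73
((not B ∨ C) ∨ not not D) = max(0.69, 0.73) = 0.73
not ((not B ∨ C) ∨ not not D): Łukasiewicz ¬ gives 1 − 0.73 = 0.27
(A ∧ not ((not B ∨ C) ∨ not not D)) = min(0.15, 0.27) = 0.15
((((C → B) ∧ B) ∨ not (A ∨ (C → (not A → A)))) → (A ∧ not ((not B ∨ C) ∨ not not D))): min(1, 1 − 0.31 + 0.15) = 0.84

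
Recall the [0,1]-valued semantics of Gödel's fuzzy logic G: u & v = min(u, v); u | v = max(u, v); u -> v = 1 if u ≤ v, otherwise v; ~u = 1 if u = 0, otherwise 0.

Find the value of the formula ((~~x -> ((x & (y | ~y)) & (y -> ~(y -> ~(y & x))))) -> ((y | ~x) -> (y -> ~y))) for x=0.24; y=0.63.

~x: Gödel ¬ of 0.24 = 0 (operand ≠ 0)
~~x: Gödel ¬ of 0 = 1 (operand is 0)
~y: Gödel ¬ of 0.63 = 0 (operand ≠ 0)
(y | ~y) = max(0.63, 0) = 0.63
(x & (y | ~y)) = min(0.24, 0.63) = 0.24
(y & x) = min(0.63, 0.24) = 0.24
~(y & x): Gödel ¬ of 0.24 = 0 (operand ≠ 0)
(y -> ~(y & x)): 0.63 > 0, so result = 0
~(y -> ~(y & x)): Gödel ¬ of 0 = 1 (operand is 0)
(y -> ~(y -> ~(y & x))): 0.63 ≤ 1, so result = 1
((x & (y | ~y)) & (y -> ~(y -> ~(y & x)))) = min(0.24, 1) = 0.24
(~~x -> ((x & (y | ~y)) & (y -> ~(y -> ~(y & x))))): 1 > 0.24, so result = 0.24
~x: Gödel ¬ of 0.24 = 0 (operand ≠ 0)
(y | ~x) = max(0.63, 0) = 0.63
~y: Gödel ¬ of 0.63 = 0 (operand ≠ 0)
(y -> ~y): 0.63 > 0, so result = 0
((y | ~x) -> (y -> ~y)): 0.63 > 0, so result = 0
((~~x -> ((x & (y | ~y)) & (y -> ~(y -> ~(y & x))))) -> ((y | ~x) -> (y -> ~y))): 0.24 > 0, so result = 0

0.00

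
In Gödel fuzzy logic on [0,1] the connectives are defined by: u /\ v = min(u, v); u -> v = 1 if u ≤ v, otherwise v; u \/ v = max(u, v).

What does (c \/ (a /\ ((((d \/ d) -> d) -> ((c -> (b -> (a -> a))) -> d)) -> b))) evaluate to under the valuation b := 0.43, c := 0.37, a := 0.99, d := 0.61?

(d \/ d) = max(0.61, 0.61) = 0.61
((d \/ d) -> d): 0.61 ≤ 0.61, so result = 1
(a -> a): 0.99 ≤ 0.99, so result = 1
(b -> (a -> a)): 0.43 ≤ 1, so result = 1
(c -> (b -> (a -> a))): 0.37 ≤ 1, so result = 1
((c -> (b -> (a -> a))) -> d): 1 > 0.61, so result = 0.61
(((d \/ d) -> d) -> ((c -> (b -> (a -> a))) -> d)): 1 > 0.61, so result = 0.61
((((d \/ d) -> d) -> ((c -> (b -> (a -> a))) -> d)) -> b): 0.61 > 0.43, so result = 0.43
(a /\ ((((d \/ d) -> d) -> ((c -> (b -> (a -> a))) -> d)) -> b)) = min(0.99, 0.43) = 0.43
(c \/ (a /\ ((((d \/ d) -> d) -> ((c -> (b -> (a -> a))) -> d)) -> b))) = max(0.37, 0.43) = 0.43

0.43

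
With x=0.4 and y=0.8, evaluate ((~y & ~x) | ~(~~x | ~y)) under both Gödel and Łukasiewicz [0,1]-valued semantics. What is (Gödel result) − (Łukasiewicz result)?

Gödel evaluation:
  ~y: Gödel ¬ of 0.8 = 0 (operand ≠ 0)
  ~x: Gödel ¬ of 0.4 = 0 (operand ≠ 0)
  (~y & ~x) = min(0, 0) = 0
  ~x: Gödel ¬ of 0.4 = 0 (operand ≠ 0)
  ~~x: Gödel ¬ of 0 = 1 (operand is 0)
  ~y: Gödel ¬ of 0.8 = 0 (operand ≠ 0)
  (~~x | ~y) = max(1, 0) = 1
  ~(~~x | ~y): Gödel ¬ of 1 = 0 (operand ≠ 0)
  ((~y & ~x) | ~(~~x | ~y)) = max(0, 0) = 0
  Gödel value = 0
Łukasiewicz evaluation:
  ~y: Łukasiewicz ¬ gives 1 − 0.8 = 0.2
  ~x: Łukasiewicz ¬ gives 1 − 0.4 = 0.6
  (~y & ~x) = min(0.2, 0.6) = 0.2
  ~x: Łukasiewicz ¬ gives 1 − 0.4 = 0.6
  ~~x: Łukasiewicz ¬ gives 1 − 0.6 = 0.4
  ~y: Łukasiewicz ¬ gives 1 − 0.8 = 0.2
  (~~x | ~y) = max(0.4, 0.2) = 0.4
  ~(~~x | ~y): Łukasiewicz ¬ gives 1 − 0.4 = 0.6
  ((~y & ~x) | ~(~~x | ~y)) = max(0.2, 0.6) = 0.6
  Łukasiewicz value = 0.6
Difference: 0 − 0.6 = -0.60

-0.60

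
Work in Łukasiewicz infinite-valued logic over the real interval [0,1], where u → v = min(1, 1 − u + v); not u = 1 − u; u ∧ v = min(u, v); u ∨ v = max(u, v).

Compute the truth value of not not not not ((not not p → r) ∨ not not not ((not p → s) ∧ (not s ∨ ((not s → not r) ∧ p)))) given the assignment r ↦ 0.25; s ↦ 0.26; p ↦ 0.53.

not p: Łukasiewicz ¬ gives 1 − 0.53 = 0.47
not not p: Łukasiewicz ¬ gives 1 − 0.47 = 0.53
(not not p → r): min(1, 1 − 0.53 + 0.25) = 0.72
not p: Łukasiewicz ¬ gives 1 − 0.53 = 0.47
(not p → s): min(1, 1 − 0.47 + 0.26) = 0.79
not s: Łukasiewicz ¬ gives 1 − 0.26 = 0.74
not s: Łukasiewicz ¬ gives 1 − 0.26 = 0.74
not r: Łukasiewicz ¬ gives 1 − 0.25 = 0.75
(not s → not r): min(1, 1 − 0.74 + 0.75) = 1
((not s → not r) ∧ p) = min(1, 0.53) = 0.53
(not s ∨ ((not s → not r) ∧ p)) = max(0.74, 0.53) = 0.74
((not p → s) ∧ (not s ∨ ((not s → not r) ∧ p))) = min(0.79, 0.74) = 0.74
not ((not p → s) ∧ (not s ∨ ((not s → not r) ∧ p))): Łukasiewicz ¬ gives 1 − 0.74 = 0.26
not not ((not p → s) ∧ (not s ∨ ((not s → not r) ∧ p))): Łukasiewicz ¬ gives 1 − 0.26 = 0.74
not not not ((not p → s) ∧ (not s ∨ ((not s → not r) ∧ p))): Łukasiewicz ¬ gives 1 − 0.74 = 0.26
((not not p → r) ∨ not not not ((not p → s) ∧ (not s ∨ ((not s → not r) ∧ p)))) = max(0.72, 0.26) = 0.72
not ((not not p → r) ∨ not not not ((not p → s) ∧ (not s ∨ ((not s → not r) ∧ p)))): Łukasiewicz ¬ gives 1 − 0.72 = 0.28
not not ((not not p → r) ∨ not not not ((not p → s) ∧ (not s ∨ ((not s → not r) ∧ p)))): Łukasiewicz ¬ gives 1 − 0.28 = 0.72
not not not ((not not p → r) ∨ not not not ((not p → s) ∧ (not s ∨ ((not s → not r) ∧ p)))): Łukasiewicz ¬ gives 1 − 0.72 = 0.28
not not not not ((not not p → r) ∨ not not not ((not p → s) ∧ (not s ∨ ((not s → not r) ∧ p)))): Łukasiewicz ¬ gives 1 − 0.28 = 0.72

0.72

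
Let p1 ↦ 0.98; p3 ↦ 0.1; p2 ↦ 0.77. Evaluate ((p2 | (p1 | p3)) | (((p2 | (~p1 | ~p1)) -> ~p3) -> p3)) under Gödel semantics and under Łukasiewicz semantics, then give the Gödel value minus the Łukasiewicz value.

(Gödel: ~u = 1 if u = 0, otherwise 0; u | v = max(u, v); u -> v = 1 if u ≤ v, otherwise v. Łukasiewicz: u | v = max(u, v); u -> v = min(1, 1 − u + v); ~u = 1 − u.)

Gödel evaluation:
  (p1 | p3) = max(0.98, 0.1) = 0.98
  (p2 | (p1 | p3)) = max(0.77, 0.98) = 0.98
  ~p1: Gödel ¬ of 0.98 = 0 (operand ≠ 0)
  ~p1: Gödel ¬ of 0.98 = 0 (operand ≠ 0)
  (~p1 | ~p1) = max(0, 0) = 0
  (p2 | (~p1 | ~p1)) = max(0.77, 0) = 0.77
  ~p3: Gödel ¬ of 0.1 = 0 (operand ≠ 0)
  ((p2 | (~p1 | ~p1)) -> ~p3): 0.77 > 0, so result = 0
  (((p2 | (~p1 | ~p1)) -> ~p3) -> p3): 0 ≤ 0.1, so result = 1
  ((p2 | (p1 | p3)) | (((p2 | (~p1 | ~p1)) -> ~p3) -> p3)) = max(0.98, 1) = 1
  Gödel value = 1
Łukasiewicz evaluation:
  (p1 | p3) = max(0.98, 0.1) = 0.98
  (p2 | (p1 | p3)) = max(0.77, 0.98) = 0.98
  ~p1: Łukasiewicz ¬ gives 1 − 0.98 = 0.02
  ~p1: Łukasiewicz ¬ gives 1 − 0.98 = 0.02
  (~p1 | ~p1) = max(0.02, 0.02) = 0.02
  (p2 | (~p1 | ~p1)) = max(0.77, 0.02) = 0.77
  ~p3: Łukasiewicz ¬ gives 1 − 0.1 = 0.9
  ((p2 | (~p1 | ~p1)) -> ~p3): min(1, 1 − 0.77 + 0.9) = 1
  (((p2 | (~p1 | ~p1)) -> ~p3) -> p3): min(1, 1 − 1 + 0.1) = 0.1
  ((p2 | (p1 | p3)) | (((p2 | (~p1 | ~p1)) -> ~p3) -> p3)) = max(0.98, 0.1) = 0.98
  Łukasiewicz value = 0.98
Difference: 1 − 0.98 = 0.02

0.02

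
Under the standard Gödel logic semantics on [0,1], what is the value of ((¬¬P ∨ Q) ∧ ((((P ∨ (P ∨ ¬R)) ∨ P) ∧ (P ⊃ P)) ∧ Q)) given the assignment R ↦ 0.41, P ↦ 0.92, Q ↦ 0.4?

0.40

¬P: Gödel ¬ of 0.92 = 0 (operand ≠ 0)
¬¬P: Gödel ¬ of 0 = 1 (operand is 0)
(¬¬P ∨ Q) = max(1, 0.4) = 1
¬R: Gödel ¬ of 0.41 = 0 (operand ≠ 0)
(P ∨ ¬R) = max(0.92, 0) = 0.92
(P ∨ (P ∨ ¬R)) = max(0.92, 0.92) = 0.92
((P ∨ (P ∨ ¬R)) ∨ P) = max(0.92, 0.92) = 0.92
(P ⊃ P): 0.92 ≤ 0.92, so result = 1
(((P ∨ (P ∨ ¬R)) ∨ P) ∧ (P ⊃ P)) = min(0.92, 1) = 0.92
((((P ∨ (P ∨ ¬R)) ∨ P) ∧ (P ⊃ P)) ∧ Q) = min(0.92, 0.4) = 0.4
((¬¬P ∨ Q) ∧ ((((P ∨ (P ∨ ¬R)) ∨ P) ∧ (P ⊃ P)) ∧ Q)) = min(1, 0.4) = 0.4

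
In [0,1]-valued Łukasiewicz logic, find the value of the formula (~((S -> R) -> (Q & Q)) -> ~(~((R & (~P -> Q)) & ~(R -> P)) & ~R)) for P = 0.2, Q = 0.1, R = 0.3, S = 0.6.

(S -> R): min(1, 1 − 0.6 + 0.3) = 0.7
(Q & Q) = min(0.1, 0.1) = 0.1
((S -> R) -> (Q & Q)): min(1, 1 − 0.7 + 0.1) = 0.4
~((S -> R) -> (Q & Q)): Łukasiewicz ¬ gives 1 − 0.4 = 0.6
~P: Łukasiewicz ¬ gives 1 − 0.2 = 0.8
(~P -> Q): min(1, 1 − 0.8 + 0.1) = 0.3
(R & (~P -> Q)) = min(0.3, 0.3) = 0.3
(R -> P): min(1, 1 − 0.3 + 0.2) = 0.9
~(R -> P): Łukasiewicz ¬ gives 1 − 0.9 = 0.1
((R & (~P -> Q)) & ~(R -> P)) = min(0.3, 0.1) = 0.1
~((R & (~P -> Q)) & ~(R -> P)): Łukasiewicz ¬ gives 1 − 0.1 = 0.9
~R: Łukasiewicz ¬ gives 1 − 0.3 = 0.7
(~((R & (~P -> Q)) & ~(R -> P)) & ~R) = min(0.9, 0.7) = 0.7
~(~((R & (~P -> Q)) & ~(R -> P)) & ~R): Łukasiewicz ¬ gives 1 − 0.7 = 0.3
(~((S -> R) -> (Q & Q)) -> ~(~((R & (~P -> Q)) & ~(R -> P)) & ~R)): min(1, 1 − 0.6 + 0.3) = 0.7

0.70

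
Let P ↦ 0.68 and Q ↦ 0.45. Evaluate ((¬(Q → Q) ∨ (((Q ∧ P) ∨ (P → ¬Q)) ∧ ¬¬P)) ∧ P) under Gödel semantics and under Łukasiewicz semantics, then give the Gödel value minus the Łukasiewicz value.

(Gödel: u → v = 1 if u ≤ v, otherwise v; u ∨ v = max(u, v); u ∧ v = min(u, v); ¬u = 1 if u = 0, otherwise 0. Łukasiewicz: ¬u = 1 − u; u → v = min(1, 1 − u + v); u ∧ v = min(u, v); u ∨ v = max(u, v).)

Gödel evaluation:
  (Q → Q): 0.45 ≤ 0.45, so result = 1
  ¬(Q → Q): Gödel ¬ of 1 = 0 (operand ≠ 0)
  (Q ∧ P) = min(0.45, 0.68) = 0.45
  ¬Q: Gödel ¬ of 0.45 = 0 (operand ≠ 0)
  (P → ¬Q): 0.68 > 0, so result = 0
  ((Q ∧ P) ∨ (P → ¬Q)) = max(0.45, 0) = 0.45
  ¬P: Gödel ¬ of 0.68 = 0 (operand ≠ 0)
  ¬¬P: Gödel ¬ of 0 = 1 (operand is 0)
  (((Q ∧ P) ∨ (P → ¬Q)) ∧ ¬¬P) = min(0.45, 1) = 0.45
  (¬(Q → Q) ∨ (((Q ∧ P) ∨ (P → ¬Q)) ∧ ¬¬P)) = max(0, 0.45) = 0.45
  ((¬(Q → Q) ∨ (((Q ∧ P) ∨ (P → ¬Q)) ∧ ¬¬P)) ∧ P) = min(0.45, 0.68) = 0.45
  Gödel value = 0.45
Łukasiewicz evaluation:
  (Q → Q): min(1, 1 − 0.45 + 0.45) = 1
  ¬(Q → Q): Łukasiewicz ¬ gives 1 − 1 = 0
  (Q ∧ P) = min(0.45, 0.68) = 0.45
  ¬Q: Łukasiewicz ¬ gives 1 − 0.45 = 0.55
  (P → ¬Q): min(1, 1 − 0.68 + 0.55) = 0.87
  ((Q ∧ P) ∨ (P → ¬Q)) = max(0.45, 0.87) = 0.87
  ¬P: Łukasiewicz ¬ gives 1 − 0.68 = 0.32
  ¬¬P: Łukasiewicz ¬ gives 1 − 0.32 = 0.68
  (((Q ∧ P) ∨ (P → ¬Q)) ∧ ¬¬P) = min(0.87, 0.68) = 0.68
  (¬(Q → Q) ∨ (((Q ∧ P) ∨ (P → ¬Q)) ∧ ¬¬P)) = max(0, 0.68) = 0.68
  ((¬(Q → Q) ∨ (((Q ∧ P) ∨ (P → ¬Q)) ∧ ¬¬P)) ∧ P) = min(0.68, 0.68) = 0.68
  Łukasiewicz value = 0.68
Difference: 0.45 − 0.68 = -0.23

-0.23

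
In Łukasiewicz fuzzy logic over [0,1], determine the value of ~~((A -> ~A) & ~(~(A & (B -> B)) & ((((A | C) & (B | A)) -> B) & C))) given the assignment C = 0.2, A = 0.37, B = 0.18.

~A: Łukasiewicz ¬ gives 1 − 0.37 = 0.63
(A -> ~A): min(1, 1 − 0.37 + 0.63) = 1
(B -> B): min(1, 1 − 0.18 + 0.18) = 1
(A & (B -> B)) = min(0.37, 1) = 0.37
~(A & (B -> B)): Łukasiewicz ¬ gives 1 − 0.37 = 0.63
(A | C) = max(0.37, 0.2) = 0.37
(B | A) = max(0.18, 0.37) = 0.37
((A | C) & (B | A)) = min(0.37, 0.37) = 0.37
(((A | C) & (B | A)) -> B): min(1, 1 − 0.37 + 0.18) = 0.81
((((A | C) & (B | A)) -> B) & C) = min(0.81, 0.2) = 0.2
(~(A & (B -> B)) & ((((A | C) & (B | A)) -> B) & C)) = min(0.63, 0.2) = 0.2
~(~(A & (B -> B)) & ((((A | C) & (B | A)) -> B) & C)): Łukasiewicz ¬ gives 1 − 0.2 = 0.8
((A -> ~A) & ~(~(A & (B -> B)) & ((((A | C) & (B | A)) -> B) & C))) = min(1, 0.8) = 0.8
~((A -> ~A) & ~(~(A & (B -> B)) & ((((A | C) & (B | A)) -> B) & C))): Łukasiewicz ¬ gives 1 − 0.8 = 0.2
~~((A -> ~A) & ~(~(A & (B -> B)) & ((((A | C) & (B | A)) -> B) & C))): Łukasiewicz ¬ gives 1 − 0.2 = 0.8

0.80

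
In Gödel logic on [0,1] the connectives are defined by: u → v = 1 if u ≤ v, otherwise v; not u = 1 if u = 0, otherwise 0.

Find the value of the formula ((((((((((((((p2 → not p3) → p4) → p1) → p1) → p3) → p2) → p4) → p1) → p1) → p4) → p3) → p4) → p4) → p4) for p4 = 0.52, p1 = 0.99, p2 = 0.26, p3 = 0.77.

0.52

not p3: Gödel ¬ of 0.77 = 0 (operand ≠ 0)
(p2 → not p3): 0.26 > 0, so result = 0
((p2 → not p3) → p4): 0 ≤ 0.52, so result = 1
(((p2 → not p3) → p4) → p1): 1 > 0.99, so result = 0.99
((((p2 → not p3) → p4) → p1) → p1): 0.99 ≤ 0.99, so result = 1
(((((p2 → not p3) → p4) → p1) → p1) → p3): 1 > 0.77, so result = 0.77
((((((p2 → not p3) → p4) → p1) → p1) → p3) → p2): 0.77 > 0.26, so result = 0.26
(((((((p2 → not p3) → p4) → p1) → p1) → p3) → p2) → p4): 0.26 ≤ 0.52, so result = 1
((((((((p2 → not p3) → p4) → p1) → p1) → p3) → p2) → p4) → p1): 1 > 0.99, so result = 0.99
(((((((((p2 → not p3) → p4) → p1) → p1) → p3) → p2) → p4) → p1) → p1): 0.99 ≤ 0.99, so result = 1
((((((((((p2 → not p3) → p4) → p1) → p1) → p3) → p2) → p4) → p1) → p1) → p4): 1 > 0.52, so result = 0.52
(((((((((((p2 → not p3) → p4) → p1) → p1) → p3) → p2) → p4) → p1) → p1) → p4) → p3): 0.52 ≤ 0.77, so result = 1
((((((((((((p2 → not p3) → p4) → p1) → p1) → p3) → p2) → p4) → p1) → p1) → p4) → p3) → p4): 1 > 0.52, so result = 0.52
(((((((((((((p2 → not p3) → p4) → p1) → p1) → p3) → p2) → p4) → p1) → p1) → p4) → p3) → p4) → p4): 0.52 ≤ 0.52, so result = 1
((((((((((((((p2 → not p3) → p4) → p1) → p1) → p3) → p2) → p4) → p1) → p1) → p4) → p3) → p4) → p4) → p4): 1 > 0.52, so result = 0.52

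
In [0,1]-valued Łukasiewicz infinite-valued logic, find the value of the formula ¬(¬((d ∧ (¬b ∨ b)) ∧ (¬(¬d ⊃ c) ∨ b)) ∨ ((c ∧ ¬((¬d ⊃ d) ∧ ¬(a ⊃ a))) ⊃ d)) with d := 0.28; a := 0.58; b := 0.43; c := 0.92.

0.28

¬b: Łukasiewicz ¬ gives 1 − 0.43 = 0.57
(¬b ∨ b) = max(0.57, 0.43) = 0.57
(d ∧ (¬b ∨ b)) = min(0.28, 0.57) = 0.28
¬d: Łukasiewicz ¬ gives 1 − 0.28 = 0.72
(¬d ⊃ c): min(1, 1 − 0.72 + 0.92) = 1
¬(¬d ⊃ c): Łukasiewicz ¬ gives 1 − 1 = 0
(¬(¬d ⊃ c) ∨ b) = max(0, 0.43) = 0.43
((d ∧ (¬b ∨ b)) ∧ (¬(¬d ⊃ c) ∨ b)) = min(0.28, 0.43) = 0.28
¬((d ∧ (¬b ∨ b)) ∧ (¬(¬d ⊃ c) ∨ b)): Łukasiewicz ¬ gives 1 − 0.28 = 0.72
¬d: Łukasiewicz ¬ gives 1 − 0.28 = 0.72
(¬d ⊃ d): min(1, 1 − 0.72 + 0.28) = 0.56
(a ⊃ a): min(1, 1 − 0.58 + 0.58) = 1
¬(a ⊃ a): Łukasiewicz ¬ gives 1 − 1 = 0
((¬d ⊃ d) ∧ ¬(a ⊃ a)) = min(0.56, 0) = 0
¬((¬d ⊃ d) ∧ ¬(a ⊃ a)): Łukasiewicz ¬ gives 1 − 0 = 1
(c ∧ ¬((¬d ⊃ d) ∧ ¬(a ⊃ a))) = min(0.92, 1) = 0.92
((c ∧ ¬((¬d ⊃ d) ∧ ¬(a ⊃ a))) ⊃ d): min(1, 1 − 0.92 + 0.28) = 0.36
(¬((d ∧ (¬b ∨ b)) ∧ (¬(¬d ⊃ c) ∨ b)) ∨ ((c ∧ ¬((¬d ⊃ d) ∧ ¬(a ⊃ a))) ⊃ d)) = max(0.72, 0.36) = 0.72
¬(¬((d ∧ (¬b ∨ b)) ∧ (¬(¬d ⊃ c) ∨ b)) ∨ ((c ∧ ¬((¬d ⊃ d) ∧ ¬(a ⊃ a))) ⊃ d)): Łukasiewicz ¬ gives 1 − 0.72 = 0.28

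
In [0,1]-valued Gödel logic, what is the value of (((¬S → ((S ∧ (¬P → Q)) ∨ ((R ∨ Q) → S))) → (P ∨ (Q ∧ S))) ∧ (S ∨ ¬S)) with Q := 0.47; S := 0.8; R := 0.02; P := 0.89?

¬S: Gödel ¬ of 0.8 = 0 (operand ≠ 0)
¬P: Gödel ¬ of 0.89 = 0 (operand ≠ 0)
(¬P → Q): 0 ≤ 0.47, so result = 1
(S ∧ (¬P → Q)) = min(0.8, 1) = 0.8
(R ∨ Q) = max(0.02, 0.47) = 0.47
((R ∨ Q) → S): 0.47 ≤ 0.8, so result = 1
((S ∧ (¬P → Q)) ∨ ((R ∨ Q) → S)) = max(0.8, 1) = 1
(¬S → ((S ∧ (¬P → Q)) ∨ ((R ∨ Q) → S))): 0 ≤ 1, so result = 1
(Q ∧ S) = min(0.47, 0.8) = 0.47
(P ∨ (Q ∧ S)) = max(0.89, 0.47) = 0.89
((¬S → ((S ∧ (¬P → Q)) ∨ ((R ∨ Q) → S))) → (P ∨ (Q ∧ S))): 1 > 0.89, so result = 0.89
¬S: Gödel ¬ of 0.8 = 0 (operand ≠ 0)
(S ∨ ¬S) = max(0.8, 0) = 0.8
(((¬S → ((S ∧ (¬P → Q)) ∨ ((R ∨ Q) → S))) → (P ∨ (Q ∧ S))) ∧ (S ∨ ¬S)) = min(0.89, 0.8) = 0.8

0.80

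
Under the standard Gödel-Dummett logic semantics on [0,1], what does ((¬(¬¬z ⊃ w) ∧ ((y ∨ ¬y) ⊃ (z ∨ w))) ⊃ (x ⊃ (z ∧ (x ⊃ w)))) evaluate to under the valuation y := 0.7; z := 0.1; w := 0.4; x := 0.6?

¬z: Gödel ¬ of 0.1 = 0 (operand ≠ 0)
¬¬z: Gödel ¬ of 0 = 1 (operand is 0)
(¬¬z ⊃ w): 1 > 0.4, so result = 0.4
¬(¬¬z ⊃ w): Gödel ¬ of 0.4 = 0 (operand ≠ 0)
¬y: Gödel ¬ of 0.7 = 0 (operand ≠ 0)
(y ∨ ¬y) = max(0.7, 0) = 0.7
(z ∨ w) = max(0.1, 0.4) = 0.4
((y ∨ ¬y) ⊃ (z ∨ w)): 0.7 > 0.4, so result = 0.4
(¬(¬¬z ⊃ w) ∧ ((y ∨ ¬y) ⊃ (z ∨ w))) = min(0, 0.4) = 0
(x ⊃ w): 0.6 > 0.4, so result = 0.4
(z ∧ (x ⊃ w)) = min(0.1, 0.4) = 0.1
(x ⊃ (z ∧ (x ⊃ w))): 0.6 > 0.1, so result = 0.1
((¬(¬¬z ⊃ w) ∧ ((y ∨ ¬y) ⊃ (z ∨ w))) ⊃ (x ⊃ (z ∧ (x ⊃ w)))): 0 ≤ 0.1, so result = 1

1.00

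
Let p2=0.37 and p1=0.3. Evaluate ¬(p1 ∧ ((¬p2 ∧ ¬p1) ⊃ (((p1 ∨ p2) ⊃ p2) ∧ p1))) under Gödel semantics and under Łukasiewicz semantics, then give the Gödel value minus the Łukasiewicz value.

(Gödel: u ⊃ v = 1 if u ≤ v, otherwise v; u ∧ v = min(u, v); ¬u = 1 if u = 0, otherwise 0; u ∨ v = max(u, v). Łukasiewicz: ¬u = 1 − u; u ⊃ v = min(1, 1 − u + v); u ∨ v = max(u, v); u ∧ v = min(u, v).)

-0.70

Gödel evaluation:
  ¬p2: Gödel ¬ of 0.37 = 0 (operand ≠ 0)
  ¬p1: Gödel ¬ of 0.3 = 0 (operand ≠ 0)
  (¬p2 ∧ ¬p1) = min(0, 0) = 0
  (p1 ∨ p2) = max(0.3, 0.37) = 0.37
  ((p1 ∨ p2) ⊃ p2): 0.37 ≤ 0.37, so result = 1
  (((p1 ∨ p2) ⊃ p2) ∧ p1) = min(1, 0.3) = 0.3
  ((¬p2 ∧ ¬p1) ⊃ (((p1 ∨ p2) ⊃ p2) ∧ p1)): 0 ≤ 0.3, so result = 1
  (p1 ∧ ((¬p2 ∧ ¬p1) ⊃ (((p1 ∨ p2) ⊃ p2) ∧ p1))) = min(0.3, 1) = 0.3
  ¬(p1 ∧ ((¬p2 ∧ ¬p1) ⊃ (((p1 ∨ p2) ⊃ p2) ∧ p1))): Gödel ¬ of 0.3 = 0 (operand ≠ 0)
  Gödel value = 0
Łukasiewicz evaluation:
  ¬p2: Łukasiewicz ¬ gives 1 − 0.37 = 0.63
  ¬p1: Łukasiewicz ¬ gives 1 − 0.3 = 0.7
  (¬p2 ∧ ¬p1) = min(0.63, 0.7) = 0.63
  (p1 ∨ p2) = max(0.3, 0.37) = 0.37
  ((p1 ∨ p2) ⊃ p2): min(1, 1 − 0.37 + 0.37) = 1
  (((p1 ∨ p2) ⊃ p2) ∧ p1) = min(1, 0.3) = 0.3
  ((¬p2 ∧ ¬p1) ⊃ (((p1 ∨ p2) ⊃ p2) ∧ p1)): min(1, 1 − 0.63 + 0.3) = 0.67
  (p1 ∧ ((¬p2 ∧ ¬p1) ⊃ (((p1 ∨ p2) ⊃ p2) ∧ p1))) = min(0.3, 0.67) = 0.3
  ¬(p1 ∧ ((¬p2 ∧ ¬p1) ⊃ (((p1 ∨ p2) ⊃ p2) ∧ p1))): Łukasiewicz ¬ gives 1 − 0.3 = 0.7
  Łukasiewicz value = 0.7
Difference: 0 − 0.7 = -0.70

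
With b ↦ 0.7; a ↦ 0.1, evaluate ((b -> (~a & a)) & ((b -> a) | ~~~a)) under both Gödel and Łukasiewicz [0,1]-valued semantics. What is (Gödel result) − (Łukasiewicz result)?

Gödel evaluation:
  ~a: Gödel ¬ of 0.1 = 0 (operand ≠ 0)
  (~a & a) = min(0, 0.1) = 0
  (b -> (~a & a)): 0.7 > 0, so result = 0
  (b -> a): 0.7 > 0.1, so result = 0.1
  ~a: Gödel ¬ of 0.1 = 0 (operand ≠ 0)
  ~~a: Gödel ¬ of 0 = 1 (operand is 0)
  ~~~a: Gödel ¬ of 1 = 0 (operand ≠ 0)
  ((b -> a) | ~~~a) = max(0.1, 0) = 0.1
  ((b -> (~a & a)) & ((b -> a) | ~~~a)) = min(0, 0.1) = 0
  Gödel value = 0
Łukasiewicz evaluation:
  ~a: Łukasiewicz ¬ gives 1 − 0.1 = 0.9
  (~a & a) = min(0.9, 0.1) = 0.1
  (b -> (~a & a)): min(1, 1 − 0.7 + 0.1) = 0.4
  (b -> a): min(1, 1 − 0.7 + 0.1) = 0.4
  ~a: Łukasiewicz ¬ gives 1 − 0.1 = 0.9
  ~~a: Łukasiewicz ¬ gives 1 − 0.9 = 0.1
  ~~~a: Łukasiewicz ¬ gives 1 − 0.1 = 0.9
  ((b -> a) | ~~~a) = max(0.4, 0.9) = 0.9
  ((b -> (~a & a)) & ((b -> a) | ~~~a)) = min(0.4, 0.9) = 0.4
  Łukasiewicz value = 0.4
Difference: 0 − 0.4 = -0.40

-0.40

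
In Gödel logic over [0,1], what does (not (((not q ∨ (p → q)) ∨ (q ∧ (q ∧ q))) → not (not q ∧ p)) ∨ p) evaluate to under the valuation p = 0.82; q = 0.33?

not q: Gödel ¬ of 0.33 = 0 (operand ≠ 0)
(p → q): 0.82 > 0.33, so result = 0.33
(not q ∨ (p → q)) = max(0, 0.33) = 0.33
(q ∧ q) = min(0.33, 0.33) = 0.33
(q ∧ (q ∧ q)) = min(0.33, 0.33) = 0.33
((not q ∨ (p → q)) ∨ (q ∧ (q ∧ q))) = max(0.33, 0.33) = 0.33
not q: Gödel ¬ of 0.33 = 0 (operand ≠ 0)
(not q ∧ p) = min(0, 0.82) = 0
not (not q ∧ p): Gödel ¬ of 0 = 1 (operand is 0)
(((not q ∨ (p → q)) ∨ (q ∧ (q ∧ q))) → not (not q ∧ p)): 0.33 ≤ 1, so result = 1
not (((not q ∨ (p → q)) ∨ (q ∧ (q ∧ q))) → not (not q ∧ p)): Gödel ¬ of 1 = 0 (operand ≠ 0)
(not (((not q ∨ (p → q)) ∨ (q ∧ (q ∧ q))) → not (not q ∧ p)) ∨ p) = max(0, 0.82) = 0.82

0.82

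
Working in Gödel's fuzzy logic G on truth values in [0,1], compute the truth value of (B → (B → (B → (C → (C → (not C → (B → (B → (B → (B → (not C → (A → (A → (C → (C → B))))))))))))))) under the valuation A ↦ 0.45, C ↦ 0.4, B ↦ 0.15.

not C: Gödel ¬ of 0.4 = 0 (operand ≠ 0)
not C: Gödel ¬ of 0.4 = 0 (operand ≠ 0)
(C → B): 0.4 > 0.15, so result = 0.15
(C → (C → B)): 0.4 > 0.15, so result = 0.15
(A → (C → (C → B))): 0.45 > 0.15, so result = 0.15
(A → (A → (C → (C → B)))): 0.45 > 0.15, so result = 0.15
(not C → (A → (A → (C → (C → B))))): 0 ≤ 0.15, so result = 1
(B → (not C → (A → (A → (C → (C → B)))))): 0.15 ≤ 1, so result = 1
(B → (B → (not C → (A → (A → (C → (C → B))))))): 0.15 ≤ 1, so result = 1
(B → (B → (B → (not C → (A → (A → (C → (C → B)))))))): 0.15 ≤ 1, so result = 1
(B → (B → (B → (B → (not C → (A → (A → (C → (C → B))))))))): 0.15 ≤ 1, so result = 1
(not C → (B → (B → (B → (B → (not C → (A → (A → (C → (C → B)))))))))): 0 ≤ 1, so result = 1
(C → (not C → (B → (B → (B → (B → (not C → (A → (A → (C → (C → B))))))))))): 0.4 ≤ 1, so result = 1
(C → (C → (not C → (B → (B → (B → (B → (not C → (A → (A → (C → (C → B)))))))))))): 0.4 ≤ 1, so result = 1
(B → (C → (C → (not C → (B → (B → (B → (B → (not C → (A → (A → (C → (C → B))))))))))))): 0.15 ≤ 1, so result = 1
(B → (B → (C → (C → (not C → (B → (B → (B → (B → (not C → (A → (A → (C → (C → B)))))))))))))): 0.15 ≤ 1, so result = 1
(B → (B → (B → (C → (C → (not C → (B → (B → (B → (B → (not C → (A → (A → (C → (C → B))))))))))))))): 0.15 ≤ 1, so result = 1

1.00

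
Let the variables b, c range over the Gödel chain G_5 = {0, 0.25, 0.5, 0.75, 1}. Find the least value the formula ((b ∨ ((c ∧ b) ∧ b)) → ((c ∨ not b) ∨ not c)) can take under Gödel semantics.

0.25

The minimum is attained at b = 0.5, c = 0.25:
  (c ∧ b) = min(0.25, 0.5) = 0.25
  ((c ∧ b) ∧ b) = min(0.25, 0.5) = 0.25
  (b ∨ ((c ∧ b) ∧ b)) = max(0.5, 0.25) = 0.5
  not b: Gödel ¬ of 0.5 = 0 (operand ≠ 0)
  (c ∨ not b) = max(0.25, 0) = 0.25
  not c: Gödel ¬ of 0.25 = 0 (operand ≠ 0)
  ((c ∨ not b) ∨ not c) = max(0.25, 0) = 0.25
  ((b ∨ ((c ∧ b) ∧ b)) → ((c ∨ not b) ∨ not c)): 0.5 > 0.25, so result = 0.25
Checking all 25 assignments confirms none give a value below 0.25.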